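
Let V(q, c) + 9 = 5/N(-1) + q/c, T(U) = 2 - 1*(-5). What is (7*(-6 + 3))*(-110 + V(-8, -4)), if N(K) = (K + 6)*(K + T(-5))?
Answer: 4907/2 ≈ 2453.5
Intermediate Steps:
T(U) = 7 (T(U) = 2 + 5 = 7)
N(K) = (6 + K)*(7 + K) (N(K) = (K + 6)*(K + 7) = (6 + K)*(7 + K))
V(q, c) = -53/6 + q/c (V(q, c) = -9 + (5/(42 + (-1)**2 + 13*(-1)) + q/c) = -9 + (5/(42 + 1 - 13) + q/c) = -9 + (5/30 + q/c) = -9 + (5*(1/30) + q/c) = -9 + (1/6 + q/c) = -53/6 + q/c)
(7*(-6 + 3))*(-110 + V(-8, -4)) = (7*(-6 + 3))*(-110 + (-53/6 - 8/(-4))) = (7*(-3))*(-110 + (-53/6 - 8*(-1/4))) = -21*(-110 + (-53/6 + 2)) = -21*(-110 - 41/6) = -21*(-701/6) = 4907/2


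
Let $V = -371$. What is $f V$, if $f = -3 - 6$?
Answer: $3339$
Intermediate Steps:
$f = -9$ ($f = -3 - 6 = -9$)
$f V = \left(-9\right) \left(-371\right) = 3339$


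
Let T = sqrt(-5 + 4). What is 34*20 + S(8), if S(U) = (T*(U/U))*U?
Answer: 680 + 8*I ≈ 680.0 + 8.0*I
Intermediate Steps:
T = I (T = sqrt(-1) = I ≈ 1.0*I)
S(U) = I*U (S(U) = (I*(U/U))*U = (I*1)*U = I*U)
34*20 + S(8) = 34*20 + I*8 = 680 + 8*I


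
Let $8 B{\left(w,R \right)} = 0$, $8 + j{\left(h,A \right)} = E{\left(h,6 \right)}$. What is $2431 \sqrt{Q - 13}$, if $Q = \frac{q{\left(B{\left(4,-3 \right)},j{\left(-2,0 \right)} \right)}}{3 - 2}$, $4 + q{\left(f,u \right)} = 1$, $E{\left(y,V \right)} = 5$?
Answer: $9724 i \approx 9724.0 i$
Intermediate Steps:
$j{\left(h,A \right)} = -3$ ($j{\left(h,A \right)} = -8 + 5 = -3$)
$B{\left(w,R \right)} = 0$ ($B{\left(w,R \right)} = \frac{1}{8} \cdot 0 = 0$)
$q{\left(f,u \right)} = -3$ ($q{\left(f,u \right)} = -4 + 1 = -3$)
$Q = -3$ ($Q = - \frac{3}{3 - 2} = - \frac{3}{1} = \left(-3\right) 1 = -3$)
$2431 \sqrt{Q - 13} = 2431 \sqrt{-3 - 13} = 2431 \sqrt{-16} = 2431 \cdot 4 i = 9724 i$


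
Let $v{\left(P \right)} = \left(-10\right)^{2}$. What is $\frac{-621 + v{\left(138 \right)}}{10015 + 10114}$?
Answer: $- \frac{521}{20129} \approx -0.025883$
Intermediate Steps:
$v{\left(P \right)} = 100$
$\frac{-621 + v{\left(138 \right)}}{10015 + 10114} = \frac{-621 + 100}{10015 + 10114} = - \frac{521}{20129}$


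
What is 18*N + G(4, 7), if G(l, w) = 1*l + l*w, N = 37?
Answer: 698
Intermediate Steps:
G(l, w) = l + l*w
18*N + G(4, 7) = 18*37 + 4*(1 + 7) = 666 + 4*8 = 666 + 32 = 698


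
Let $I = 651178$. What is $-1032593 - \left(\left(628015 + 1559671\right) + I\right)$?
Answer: $-3871457$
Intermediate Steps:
$-1032593 - \left(\left(628015 + 1559671\right) + I\right) = -1032593 - \left(\left(628015 + 1559671\right) + 651178\right) = -1032593 - \left(2187686 + 651178\right) = -1032593 - 2838864 = -3871457$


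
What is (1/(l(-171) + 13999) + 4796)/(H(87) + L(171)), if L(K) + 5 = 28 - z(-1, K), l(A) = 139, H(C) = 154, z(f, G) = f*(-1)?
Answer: 67805849/2488288 ≈ 27.250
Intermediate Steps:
z(f, G) = -f
L(K) = 22 (L(K) = -5 + (28 - (-1)*(-1)) = -5 + (28 - 1*1) = -5 + (28 - 1) = -5 + 27 = 22)
(1/(l(-171) + 13999) + 4796)/(H(87) + L(171)) = (1/(139 + 13999) + 4796)/(154 + 22) = (1/14138 + 4796)/176 = (1/14138 + 4796)*(1/176) = (67805849/14138)*(1/176) = 67805849/2488288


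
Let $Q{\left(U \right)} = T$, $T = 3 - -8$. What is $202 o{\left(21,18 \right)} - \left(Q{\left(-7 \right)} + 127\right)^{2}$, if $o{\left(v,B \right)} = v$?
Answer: $-14802$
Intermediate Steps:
$T = 11$ ($T = 3 + 8 = 11$)
$Q{\left(U \right)} = 11$
$202 o{\left(21,18 \right)} - \left(Q{\left(-7 \right)} + 127\right)^{2} = 202 \cdot 21 - \left(11 + 127\right)^{2} = 4242 - 138^{2} = 4242 - 19044 = -14802$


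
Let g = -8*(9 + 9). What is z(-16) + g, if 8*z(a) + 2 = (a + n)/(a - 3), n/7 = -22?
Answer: -5439/38 ≈ -143.13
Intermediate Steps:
n = -154 (n = 7*(-22) = -154)
g = -144 (g = -8*18 = -144)
z(a) = -1/4 + (-154 + a)/(8*(-3 + a)) (z(a) = -1/4 + ((a - 154)/(a - 3))/8 = -1/4 + ((-154 + a)/(-3 + a))/8 = -1/4 + (-154 + a)/(8*(-3 + a)))
z(-16) + g = (-148 - 1*(-16))/(8*(-3 - 16)) - 144 = (1/8)*(-148 + 16)/(-19) - 144 = (1/8)*(-1/19)*(-132) - 144 = 33/38 - 144 = -5439/38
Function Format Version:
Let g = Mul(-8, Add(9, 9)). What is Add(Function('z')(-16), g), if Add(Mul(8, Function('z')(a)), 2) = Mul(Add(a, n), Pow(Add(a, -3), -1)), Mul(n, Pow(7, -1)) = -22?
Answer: Rational(-5439, 38) ≈ -143.13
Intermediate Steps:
n = -154 (n = Mul(7, -22) = -154)
g = -144 (g = Mul(-8, 18) = -144)
Function('z')(a) = Add(Rational(-1, 4), Mul(Rational(1, 8), Pow(Add(-3, a), -1), Add(-154, a))) (Function('z')(a) = Add(Rational(-1, 4), Mul(Rational(1, 8), Mul(Add(a, -154), Pow(Add(a, -3), -1)))) = Add(Rational(-1, 4), Mul(Rational(1, 8), Mul(Add(-154, a), Pow(Add(-3, a), -1)))) = Add(Rational(-1, 4), Mul(Rational(1, 8), Mul(Pow(Add(-3, a), -1), Add(-154, a)))) = Add(Rational(-1, 4), Mul(Rational(1, 8), Pow(Add(-3, a), -1), Add(-154, a))))
Add(Function('z')(-16), g) = Add(Mul(Rational(1, 8), Pow(Add(-3, -16), -1), Add(-148, Mul(-1, -16))), -144) = Add(Mul(Rational(1, 8), Pow(-19, -1), Add(-148, 16)), -144) = Add(Mul(Rational(1, 8), Rational(-1, 19), -132), -144) = Add(Rational(33, 38), -144) = Rational(-5439, 38)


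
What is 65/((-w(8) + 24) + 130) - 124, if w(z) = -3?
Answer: -19403/157 ≈ -123.59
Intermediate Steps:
65/((-w(8) + 24) + 130) - 124 = 65/((-1*(-3) + 24) + 130) - 124 = 65/((3 + 24) + 130) - 124 = 65/(27 + 130) - 124 = 65/157 - 124 = -19403/157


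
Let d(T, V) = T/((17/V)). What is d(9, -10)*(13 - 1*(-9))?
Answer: -1980/17 ≈ -116.47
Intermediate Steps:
d(T, V) = T*V/17 (d(T, V) = T*(V/17) = T*V/17)
d(9, -10)*(13 - 1*(-9)) = ((1/17)*9*(-10))*(13 - 1*(-9)) = -90*(13 + 9)/17 = -90/17*22 = -1980/17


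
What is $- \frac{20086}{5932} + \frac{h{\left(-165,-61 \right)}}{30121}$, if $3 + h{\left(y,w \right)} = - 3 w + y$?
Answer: $- \frac{302460713}{89338886} \approx -3.3855$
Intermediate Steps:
$h{\left(y,w \right)} = -3 + y - 3 w$ ($h{\left(y,w \right)} = -3 - \left(- y + 3 w\right) = -3 + y - 3 w$)
$- \frac{20086}{5932} + \frac{h{\left(-165,-61 \right)}}{30121} = - \frac{20086}{5932} + \frac{-3 - 165 - -183}{30121} = \left(-20086\right) \frac{1}{5932} + \left(-3 - 165 + 183\right) \frac{1}{30121} = - \frac{10043}{2966} + 15 \cdot \frac{1}{30121} = - \frac{10043}{2966} + \frac{15}{30121} = - \frac{302460713}{89338886}$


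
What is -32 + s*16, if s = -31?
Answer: -528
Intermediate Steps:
-32 + s*16 = -32 - 31*16 = -32 - 496 = -528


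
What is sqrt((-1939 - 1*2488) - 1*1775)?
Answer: I*sqrt(6202) ≈ 78.753*I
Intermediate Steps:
sqrt((-1939 - 1*2488) - 1*1775) = sqrt((-1939 - 2488) - 1775) = sqrt(-4427 - 1775) = sqrt(-6202) = I*sqrt(6202)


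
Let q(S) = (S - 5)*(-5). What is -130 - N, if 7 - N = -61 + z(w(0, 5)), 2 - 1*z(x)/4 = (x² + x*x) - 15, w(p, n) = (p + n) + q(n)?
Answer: -330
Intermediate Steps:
q(S) = 25 - 5*S (q(S) = (-5 + S)*(-5) = 25 - 5*S)
w(p, n) = 25 + p - 4*n (w(p, n) = (p + n) + (25 - 5*n) = (n + p) + (25 - 5*n) = 25 + p - 4*n)
z(x) = 68 - 8*x² (z(x) = 8 - 4*((x² + x*x) - 15) = 8 - 4*((x² + x²) - 15) = 8 - 4*(2*x² - 15) = 8 - 4*(-15 + 2*x²) = 8 + (60 - 8*x²) = 68 - 8*x²)
N = 200 (N = 7 - (-61 + (68 - 8*(25 + 0 - 4*5)²)) = 7 - (-61 + (68 - 8*(25 + 0 - 20)²)) = 7 - (-61 + (68 - 8*5²)) = 7 - (-61 + (68 - 8*25)) = 7 - (-61 + (68 - 200)) = 7 - (-61 - 132) = 7 - 1*(-193) = 7 + 193 = 200)
-130 - N = -130 - 1*200 = -130 - 200 = -330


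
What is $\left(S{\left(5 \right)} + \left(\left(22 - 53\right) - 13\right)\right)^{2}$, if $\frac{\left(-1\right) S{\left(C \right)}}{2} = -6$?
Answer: $1024$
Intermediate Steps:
$S{\left(C \right)} = 12$ ($S{\left(C \right)} = \left(-2\right) \left(-6\right) = 12$)
$\left(S{\left(5 \right)} + \left(\left(22 - 53\right) - 13\right)\right)^{2} = \left(12 + \left(\left(22 - 53\right) - 13\right)\right)^{2} = \left(12 - 44\right)^{2} = \left(-32\right)^{2} = 1024$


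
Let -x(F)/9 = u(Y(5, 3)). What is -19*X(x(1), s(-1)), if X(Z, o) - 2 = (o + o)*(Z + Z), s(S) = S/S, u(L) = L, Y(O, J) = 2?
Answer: 1330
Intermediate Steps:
s(S) = 1
x(F) = -18 (x(F) = -9*2 = -18)
X(Z, o) = 2 + 4*Z*o (X(Z, o) = 2 + (o + o)*(Z + Z) = 2 + (2*o)*(2*Z) = 2 + 4*Z*o)
-19*X(x(1), s(-1)) = -19*(2 + 4*(-18)*1) = -19*(2 - 72) = -19*(-70) = 1330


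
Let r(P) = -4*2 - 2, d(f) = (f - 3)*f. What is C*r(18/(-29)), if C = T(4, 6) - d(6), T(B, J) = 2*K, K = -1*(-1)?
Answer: 160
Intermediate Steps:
d(f) = f*(-3 + f) (d(f) = (-3 + f)*f = f*(-3 + f))
r(P) = -10 (r(P) = -8 - 2 = -10)
K = 1
T(B, J) = 2 (T(B, J) = 2*1 = 2)
C = -16 (C = 2 - 6*(-3 + 6) = 2 - 6*3 = 2 - 1*18 = 2 - 18 = -16)
C*r(18/(-29)) = -16*(-10) = 160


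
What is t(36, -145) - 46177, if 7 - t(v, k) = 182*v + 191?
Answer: -52913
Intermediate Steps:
t(v, k) = -184 - 182*v (t(v, k) = 7 - (182*v + 191) = 7 - (191 + 182*v) = 7 + (-191 - 182*v) = -184 - 182*v)
t(36, -145) - 46177 = (-184 - 182*36) - 46177 = (-184 - 6552) - 46177 = -6736 - 46177 = -52913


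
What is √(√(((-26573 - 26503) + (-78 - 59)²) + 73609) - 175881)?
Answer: √(-175881 + √39302) ≈ 419.15*I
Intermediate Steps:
√(√(((-26573 - 26503) + (-78 - 59)²) + 73609) - 175881) = √(√((-53076 + (-137)²) + 73609) - 175881) = √(√((-53076 + 18769) + 73609) - 175881) = √(√(-34307 + 73609) - 175881) = √(√39302 - 175881) = √(-175881 + √39302)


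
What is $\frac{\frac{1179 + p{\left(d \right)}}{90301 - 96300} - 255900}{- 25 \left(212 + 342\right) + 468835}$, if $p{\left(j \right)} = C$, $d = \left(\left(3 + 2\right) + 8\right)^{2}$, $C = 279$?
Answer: $- \frac{1535145558}{2729455015} \approx -0.56244$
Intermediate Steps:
$d = 169$ ($d = \left(5 + 8\right)^{2} = 13^{2} = 169$)
$p{\left(j \right)} = 279$
$\frac{\frac{1179 + p{\left(d \right)}}{90301 - 96300} - 255900}{- 25 \left(212 + 342\right) + 468835} = \frac{\frac{1179 + 279}{90301 - 96300} - 255900}{- 25 \left(212 + 342\right) + 468835} = \frac{\frac{1458}{-5999} - 255900}{\left(-25\right) 554 + 468835} = \frac{1458 \left(- \frac{1}{5999}\right) - 255900}{-13850 + 468835} = \frac{- \frac{1458}{5999} - 255900}{454985} = \left(- \frac{1535145558}{5999}\right) \frac{1}{454985} = - \frac{1535145558}{2729455015}$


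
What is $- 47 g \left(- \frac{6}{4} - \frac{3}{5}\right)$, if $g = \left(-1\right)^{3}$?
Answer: $- \frac{987}{10} \approx -98.7$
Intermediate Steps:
$g = -1$
$- 47 g \left(- \frac{6}{4} - \frac{3}{5}\right) = - 47 \left(- (- \frac{6}{4} - \frac{3}{5})\right) = - 47 \left(- (\left(-6\right) \frac{1}{4} - \frac{3}{5})\right) = - 47 \left(- (- \frac{3}{2} - \frac{3}{5})\right) = - 47 \left(\left(-1\right) \left(- \frac{21}{10}\right)\right) = \left(-47\right) \frac{21}{10} = - \frac{987}{10}$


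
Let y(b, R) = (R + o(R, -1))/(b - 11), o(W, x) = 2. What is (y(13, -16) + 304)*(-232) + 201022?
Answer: 132118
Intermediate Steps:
y(b, R) = (2 + R)/(-11 + b) (y(b, R) = (R + 2)/(b - 11) = (2 + R)/(-11 + b))
(y(13, -16) + 304)*(-232) + 201022 = ((2 - 16)/(-11 + 13) + 304)*(-232) + 201022 = (-14/2 + 304)*(-232) + 201022 = ((1/2)*(-14) + 304)*(-232) + 201022 = (-7 + 304)*(-232) + 201022 = 297*(-232) + 201022 = -68904 + 201022 = 132118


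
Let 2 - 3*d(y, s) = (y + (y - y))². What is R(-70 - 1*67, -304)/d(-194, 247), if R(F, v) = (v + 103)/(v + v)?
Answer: -603/22881472 ≈ -2.6353e-5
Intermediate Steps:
R(F, v) = (103 + v)/(2*v) (R(F, v) = (103 + v)/((2*v)) = (103 + v)*(1/(2*v)) = (103 + v)/(2*v))
d(y, s) = ⅔ - y²/3 (d(y, s) = ⅔ - (y + (y - y))²/3 = ⅔ - (y + 0)²/3 = ⅔ - y²/3)
R(-70 - 1*67, -304)/d(-194, 247) = ((½)*(103 - 304)/(-304))/(⅔ - ⅓*(-194)²) = ((½)*(-1/304)*(-201))/(⅔ - ⅓*37636) = 201/(608*(⅔ - 37636/3)) = 201/(608*(-37634/3)) = (201/608)*(-3/37634) = -603/22881472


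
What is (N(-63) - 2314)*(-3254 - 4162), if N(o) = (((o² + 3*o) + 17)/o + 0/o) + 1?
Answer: 123201184/7 ≈ 1.7600e+7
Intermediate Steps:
N(o) = 1 + (17 + o² + 3*o)/o (N(o) = ((17 + o² + 3*o)/o + 0) + 1 = (17 + o² + 3*o)/o + 1 = 1 + (17 + o² + 3*o)/o)
(N(-63) - 2314)*(-3254 - 4162) = ((4 - 63 + 17/(-63)) - 2314)*(-3254 - 4162) = ((4 - 63 + 17*(-1/63)) - 2314)*(-7416) = ((4 - 63 - 17/63) - 2314)*(-7416) = (-3734/63 - 2314)*(-7416) = -149516/63*(-7416) = 123201184/7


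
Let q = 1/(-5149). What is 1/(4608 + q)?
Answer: 5149/23726591 ≈ 0.00021701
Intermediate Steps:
q = -1/5149 ≈ -0.00019421
1/(4608 + q) = 1/(4608 - 1/5149) = 1/(23726591/5149) = 5149/23726591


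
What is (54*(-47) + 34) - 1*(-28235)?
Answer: 25731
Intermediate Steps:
(54*(-47) + 34) - 1*(-28235) = (-2538 + 34) + 28235 = -2504 + 28235 = 25731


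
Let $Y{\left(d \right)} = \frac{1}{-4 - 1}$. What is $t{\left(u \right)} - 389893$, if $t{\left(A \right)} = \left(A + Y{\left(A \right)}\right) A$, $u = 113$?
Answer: $- \frac{1885733}{5} \approx -3.7715 \cdot 10^{5}$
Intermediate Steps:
$Y{\left(d \right)} = - \frac{1}{5}$ ($Y{\left(d \right)} = \frac{1}{-5} = - \frac{1}{5}$)
$t{\left(A \right)} = A \left(- \frac{1}{5} + A\right)$ ($t{\left(A \right)} = \left(A - \frac{1}{5}\right) A = \left(- \frac{1}{5} + A\right) A = A \left(- \frac{1}{5} + A\right)$)
$t{\left(u \right)} - 389893 = 113 \left(- \frac{1}{5} + 113\right) - 389893 = 113 \cdot \frac{564}{5} - 389893 = \frac{63732}{5} - 389893 = - \frac{1885733}{5}$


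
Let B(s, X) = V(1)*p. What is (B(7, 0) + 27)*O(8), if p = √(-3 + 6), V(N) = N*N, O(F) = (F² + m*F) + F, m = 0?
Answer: 1944 + 72*√3 ≈ 2068.7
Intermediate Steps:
O(F) = F + F² (O(F) = (F² + 0*F) + F = (F² + 0) + F = F² + F = F + F²)
V(N) = N²
p = √3 ≈ 1.7320
B(s, X) = √3 (B(s, X) = 1²*√3 = 1*√3 = √3)
(B(7, 0) + 27)*O(8) = (√3 + 27)*(8*(1 + 8)) = (27 + √3)*(8*9) = (27 + √3)*72 = 1944 + 72*√3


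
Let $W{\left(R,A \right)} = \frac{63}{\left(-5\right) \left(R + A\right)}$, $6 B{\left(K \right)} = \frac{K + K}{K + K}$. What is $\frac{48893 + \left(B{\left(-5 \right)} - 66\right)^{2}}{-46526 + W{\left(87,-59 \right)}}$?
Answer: $- \frac{9580865}{8374761} \approx -1.144$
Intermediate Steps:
$B{\left(K \right)} = \frac{1}{6}$ ($B{\left(K \right)} = \frac{\left(K + K\right) \frac{1}{K + K}}{6} = \frac{2 K \frac{1}{2 K}}{6} = \frac{1}{6} \cdot 1 = \frac{1}{6}$)
$W{\left(R,A \right)} = \frac{63}{- 5 A - 5 R}$ ($W{\left(R,A \right)} = \frac{63}{\left(-5\right) \left(A + R\right)} = \frac{63}{- 5 A - 5 R}$)
$\frac{48893 + \left(B{\left(-5 \right)} - 66\right)^{2}}{-46526 + W{\left(87,-59 \right)}} = \frac{48893 + \left(\frac{1}{6} - 66\right)^{2}}{-46526 - \frac{63}{5 \left(-59\right) + 5 \cdot 87}} = \frac{48893 + \left(- \frac{395}{6}\right)^{2}}{-46526 - \frac{63}{-295 + 435}} = \frac{48893 + \frac{156025}{36}}{-46526 - \frac{63}{140}} = \frac{1916173}{36 \left(-46526 - \frac{9}{20}\right)} = \frac{1916173}{36 \left(- \frac{930529}{20}\right)} = \frac{1916173}{36} \left(- \frac{20}{930529}\right) = - \frac{9580865}{8374761}$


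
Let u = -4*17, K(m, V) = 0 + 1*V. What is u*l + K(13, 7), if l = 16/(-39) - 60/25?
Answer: 38629/195 ≈ 198.10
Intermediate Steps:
K(m, V) = V (K(m, V) = 0 + V = V)
l = -548/195 (l = 16*(-1/39) - 60*1/25 = -16/39 - 12/5 = -548/195 ≈ -2.8103)
u = -68
u*l + K(13, 7) = -68*(-548/195) + 7 = 37264/195 + 7 = 38629/195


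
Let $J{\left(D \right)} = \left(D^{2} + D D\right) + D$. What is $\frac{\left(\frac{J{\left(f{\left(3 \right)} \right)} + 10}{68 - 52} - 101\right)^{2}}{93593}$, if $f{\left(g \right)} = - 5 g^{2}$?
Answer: $\frac{5755201}{23959808} \approx 0.2402$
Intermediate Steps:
$J{\left(D \right)} = D + 2 D^{2}$ ($J{\left(D \right)} = \left(D^{2} + D^{2}\right) + D = 2 D^{2} + D = D + 2 D^{2}$)
$\frac{\left(\frac{J{\left(f{\left(3 \right)} \right)} + 10}{68 - 52} - 101\right)^{2}}{93593} = \frac{\left(\frac{- 5 \cdot 3^{2} \left(1 + 2 \left(- 5 \cdot 3^{2}\right)\right) + 10}{68 - 52} - 101\right)^{2}}{93593} = \left(\frac{\left(-5\right) 9 \left(1 + 2 \left(\left(-5\right) 9\right)\right) + 10}{16} - 101\right)^{2} \cdot \frac{1}{93593} = \left(\left(- 45 \left(1 + 2 \left(-45\right)\right) + 10\right) \frac{1}{16} - 101\right)^{2} \cdot \frac{1}{93593} = \left(\left(- 45 \left(1 - 90\right) + 10\right) \frac{1}{16} - 101\right)^{2} \cdot \frac{1}{93593} = \left(\left(\left(-45\right) \left(-89\right) + 10\right) \frac{1}{16} - 101\right)^{2} \cdot \frac{1}{93593} = \left(\left(4005 + 10\right) \frac{1}{16} - 101\right)^{2} \cdot \frac{1}{93593} = \left(4015 \cdot \frac{1}{16} - 101\right)^{2} \cdot \frac{1}{93593} = \left(\frac{4015}{16} - 101\right)^{2} \cdot \frac{1}{93593} = \left(\frac{2399}{16}\right)^{2} \cdot \frac{1}{93593} = \frac{5755201}{256} \cdot \frac{1}{93593} = \frac{5755201}{23959808}$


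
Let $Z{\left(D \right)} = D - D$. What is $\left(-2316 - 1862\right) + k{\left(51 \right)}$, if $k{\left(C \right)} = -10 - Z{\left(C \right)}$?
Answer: $-4188$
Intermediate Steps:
$Z{\left(D \right)} = 0$
$k{\left(C \right)} = -10$ ($k{\left(C \right)} = -10 - 0 = -10 + 0 = -10$)
$\left(-2316 - 1862\right) + k{\left(51 \right)} = \left(-2316 - 1862\right) - 10 = -4178 - 10 = -4188$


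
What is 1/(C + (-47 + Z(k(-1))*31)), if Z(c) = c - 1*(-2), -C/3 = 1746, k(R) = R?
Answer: -1/5254 ≈ -0.00019033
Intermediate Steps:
C = -5238 (C = -3*1746 = -5238)
Z(c) = 2 + c (Z(c) = c + 2 = 2 + c)
1/(C + (-47 + Z(k(-1))*31)) = 1/(-5238 + (-47 + (2 - 1)*31)) = 1/(-5238 + (-47 + 1*31)) = 1/(-5238 + (-47 + 31)) = 1/(-5238 - 16) = 1/(-5254) = -1/5254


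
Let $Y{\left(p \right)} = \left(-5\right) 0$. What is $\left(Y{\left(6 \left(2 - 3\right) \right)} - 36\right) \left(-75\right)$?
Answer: $2700$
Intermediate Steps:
$Y{\left(p \right)} = 0$
$\left(Y{\left(6 \left(2 - 3\right) \right)} - 36\right) \left(-75\right) = \left(0 - 36\right) \left(-75\right) = \left(-36\right) \left(-75\right) = 2700$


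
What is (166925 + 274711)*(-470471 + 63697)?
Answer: -179646042264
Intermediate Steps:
(166925 + 274711)*(-470471 + 63697) = 441636*(-406774) = -179646042264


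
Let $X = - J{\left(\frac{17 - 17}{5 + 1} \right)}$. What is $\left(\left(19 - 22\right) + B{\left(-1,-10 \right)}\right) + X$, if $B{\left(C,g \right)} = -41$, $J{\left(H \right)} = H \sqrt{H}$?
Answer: $-44$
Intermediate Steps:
$J{\left(H \right)} = H^{\frac{3}{2}}$
$X = 0$ ($X = - \left(\frac{17 - 17}{5 + 1}\right)^{\frac{3}{2}} = - \left(\frac{0}{6}\right)^{\frac{3}{2}} = - \left(0 \cdot \frac{1}{6}\right)^{\frac{3}{2}} = - 0^{\frac{3}{2}} = \left(-1\right) 0 = 0$)
$\left(\left(19 - 22\right) + B{\left(-1,-10 \right)}\right) + X = \left(\left(19 - 22\right) - 41\right) + 0 = \left(-3 - 41\right) + 0 = -44 + 0 = -44$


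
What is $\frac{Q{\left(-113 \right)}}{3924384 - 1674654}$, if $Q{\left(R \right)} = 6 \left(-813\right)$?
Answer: $- \frac{271}{124985} \approx -0.0021683$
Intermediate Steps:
$Q{\left(R \right)} = -4878$
$\frac{Q{\left(-113 \right)}}{3924384 - 1674654} = - \frac{4878}{3924384 - 1674654} = - \frac{4878}{2249730} = \left(-4878\right) \frac{1}{2249730} = - \frac{271}{124985}$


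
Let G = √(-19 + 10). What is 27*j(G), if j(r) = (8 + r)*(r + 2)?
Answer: 189 + 810*I ≈ 189.0 + 810.0*I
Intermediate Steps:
G = 3*I (G = √(-9) = 3*I ≈ 3.0*I)
j(r) = (2 + r)*(8 + r) (j(r) = (8 + r)*(2 + r) = (2 + r)*(8 + r))
27*j(G) = 27*(16 + (3*I)² + 10*(3*I)) = 27*(16 - 9 + 30*I) = 27*(7 + 30*I) = 189 + 810*I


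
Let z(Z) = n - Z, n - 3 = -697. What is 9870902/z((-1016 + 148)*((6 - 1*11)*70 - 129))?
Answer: -4935451/208233 ≈ -23.702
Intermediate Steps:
n = -694 (n = 3 - 697 = -694)
z(Z) = -694 - Z
9870902/z((-1016 + 148)*((6 - 1*11)*70 - 129)) = 9870902/(-694 - (-1016 + 148)*((6 - 1*11)*70 - 129)) = 9870902/(-694 - (-868)*((6 - 11)*70 - 129)) = 9870902/(-694 - (-868)*(-5*70 - 129)) = 9870902/(-694 - (-868)*(-350 - 129)) = 9870902/(-694 - (-868)*(-479)) = 9870902/(-694 - 1*415772) = 9870902/(-694 - 415772) = 9870902/(-416466) = 9870902*(-1/416466) = -4935451/208233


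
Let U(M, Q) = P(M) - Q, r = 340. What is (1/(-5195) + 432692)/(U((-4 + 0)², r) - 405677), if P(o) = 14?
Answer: -2247834939/2109185585 ≈ -1.0657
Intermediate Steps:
U(M, Q) = 14 - Q
(1/(-5195) + 432692)/(U((-4 + 0)², r) - 405677) = (1/(-5195) + 432692)/((14 - 1*340) - 405677) = (-1/5195 + 432692)/((14 - 340) - 405677) = 2247834939/(5195*(-326 - 405677)) = (2247834939/5195)/(-406003) = (2247834939/5195)*(-1/406003) = -2247834939/2109185585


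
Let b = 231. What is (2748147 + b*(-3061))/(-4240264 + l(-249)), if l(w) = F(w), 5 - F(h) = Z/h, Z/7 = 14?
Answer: -508222944/1055824393 ≈ -0.48135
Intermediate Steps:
Z = 98 (Z = 7*14 = 98)
F(h) = 5 - 98/h
l(w) = 5 - 98/w
(2748147 + b*(-3061))/(-4240264 + l(-249)) = (2748147 + 231*(-3061))/(-4240264 + (5 - 98/(-249))) = (2748147 - 707091)/(-4240264 + (5 - 98*(-1/249))) = 2041056/(-4240264 + (5 + 98/249)) = 2041056/(-4240264 + 1343/249) = 2041056/(-1055824393/249) = 2041056*(-249/1055824393) = -508222944/1055824393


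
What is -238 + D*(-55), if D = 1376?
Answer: -75918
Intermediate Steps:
-238 + D*(-55) = -238 + 1376*(-55) = -238 - 75680 = -75918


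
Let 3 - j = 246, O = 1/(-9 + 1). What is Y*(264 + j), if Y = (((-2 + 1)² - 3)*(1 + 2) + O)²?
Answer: 50421/64 ≈ 787.83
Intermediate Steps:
O = -⅛ (O = 1/(-8) = -⅛ ≈ -0.12500)
j = -243 (j = 3 - 1*246 = 3 - 246 = -243)
Y = 2401/64 (Y = (((-2 + 1)² - 3)*(1 + 2) - ⅛)² = (((-1)² - 3)*3 - ⅛)² = ((1 - 3)*3 - ⅛)² = (-2*3 - ⅛)² = (-6 - ⅛)² = (-49/8)² = 2401/64 ≈ 37.516)
Y*(264 + j) = 2401*(264 - 243)/64 = (2401/64)*21 = 50421/64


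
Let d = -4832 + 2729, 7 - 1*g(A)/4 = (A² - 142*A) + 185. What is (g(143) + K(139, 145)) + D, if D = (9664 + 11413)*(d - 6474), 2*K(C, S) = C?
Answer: -361557287/2 ≈ -1.8078e+8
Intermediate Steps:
g(A) = -712 - 4*A² + 568*A (g(A) = 28 - 4*((A² - 142*A) + 185) = 28 - 4*(185 + A² - 142*A) = 28 + (-740 - 4*A² + 568*A) = -712 - 4*A² + 568*A)
K(C, S) = C/2
d = -2103
D = -180777429 (D = (9664 + 11413)*(-2103 - 6474) = 21077*(-8577) = -180777429)
(g(143) + K(139, 145)) + D = ((-712 - 4*143² + 568*143) + (½)*139) - 180777429 = ((-712 - 4*20449 + 81224) + 139/2) - 180777429 = ((-712 - 81796 + 81224) + 139/2) - 180777429 = (-1284 + 139/2) - 180777429 = -2429/2 - 180777429 = -361557287/2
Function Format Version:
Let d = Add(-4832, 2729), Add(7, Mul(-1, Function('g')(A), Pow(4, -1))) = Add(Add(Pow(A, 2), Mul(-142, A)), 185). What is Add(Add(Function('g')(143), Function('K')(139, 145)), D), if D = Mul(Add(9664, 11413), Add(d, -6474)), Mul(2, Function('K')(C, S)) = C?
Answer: Rational(-361557287, 2) ≈ -1.8078e+8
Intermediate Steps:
Function('g')(A) = Add(-712, Mul(-4, Pow(A, 2)), Mul(568, A)) (Function('g')(A) = Add(28, Mul(-4, Add(Add(Pow(A, 2), Mul(-142, A)), 185))) = Add(28, Mul(-4, Add(185, Pow(A, 2), Mul(-142, A)))) = Add(28, Add(-740, Mul(-4, Pow(A, 2)), Mul(568, A))) = Add(-712, Mul(-4, Pow(A, 2)), Mul(568, A)))
Function('K')(C, S) = Mul(Rational(1, 2), C)
d = -2103
D = -180777429 (D = Mul(Add(9664, 11413), Add(-2103, -6474)) = Mul(21077, -8577) = -180777429)
Add(Add(Function('g')(143), Function('K')(139, 145)), D) = Add(Add(Add(-712, Mul(-4, Pow(143, 2)), Mul(568, 143)), Mul(Rational(1, 2), 139)), -180777429) = Add(Add(Add(-712, Mul(-4, 20449), 81224), Rational(139, 2)), -180777429) = Add(Add(Add(-712, -81796, 81224), Rational(139, 2)), -180777429) = Add(Add(-1284, Rational(139, 2)), -180777429) = Add(Rational(-2429, 2), -180777429) = Rational(-361557287, 2)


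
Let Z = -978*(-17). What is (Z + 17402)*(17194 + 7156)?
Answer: 828581800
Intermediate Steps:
Z = 16626
(Z + 17402)*(17194 + 7156) = (16626 + 17402)*(17194 + 7156) = 34028*24350 = 828581800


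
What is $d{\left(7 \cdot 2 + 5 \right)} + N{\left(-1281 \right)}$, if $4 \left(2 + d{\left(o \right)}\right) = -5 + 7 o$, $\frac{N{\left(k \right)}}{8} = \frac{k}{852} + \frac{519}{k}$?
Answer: $\frac{446588}{30317} \approx 14.731$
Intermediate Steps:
$N{\left(k \right)} = \frac{4152}{k} + \frac{2 k}{213}$ ($N{\left(k \right)} = 8 \left(\frac{k}{852} + \frac{519}{k}\right) = 8 \left(\frac{519}{k} + \frac{k}{852}\right) = \frac{4152}{k} + \frac{2 k}{213}$)
$d{\left(o \right)} = - \frac{13}{4} + \frac{7 o}{4}$ ($d{\left(o \right)} = -2 + \frac{-5 + 7 o}{4} = -2 + \left(- \frac{5}{4} + \frac{7 o}{4}\right) = - \frac{13}{4} + \frac{7 o}{4}$)
$d{\left(7 \cdot 2 + 5 \right)} + N{\left(-1281 \right)} = \left(- \frac{13}{4} + \frac{7 \left(7 \cdot 2 + 5\right)}{4}\right) + \left(\frac{4152}{-1281} + \frac{2}{213} \left(-1281\right)\right) = \left(- \frac{13}{4} + \frac{7 \left(14 + 5\right)}{4}\right) + \left(4152 \left(- \frac{1}{1281}\right) - \frac{854}{71}\right) = \left(- \frac{13}{4} + \frac{7}{4} \cdot 19\right) - \frac{462922}{30317} = \left(- \frac{13}{4} + \frac{133}{4}\right) - \frac{462922}{30317} = 30 - \frac{462922}{30317} = \frac{446588}{30317}$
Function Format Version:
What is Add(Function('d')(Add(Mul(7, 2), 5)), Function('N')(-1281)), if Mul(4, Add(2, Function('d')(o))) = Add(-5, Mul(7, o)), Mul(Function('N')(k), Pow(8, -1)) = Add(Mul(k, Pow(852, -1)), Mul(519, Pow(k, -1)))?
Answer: Rational(446588, 30317) ≈ 14.731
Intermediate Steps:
Function('N')(k) = Add(Mul(4152, Pow(k, -1)), Mul(Rational(2, 213), k)) (Function('N')(k) = Mul(8, Add(Mul(k, Pow(852, -1)), Mul(519, Pow(k, -1)))) = Mul(8, Add(Mul(k, Rational(1, 852)), Mul(519, Pow(k, -1)))) = Mul(8, Add(Mul(Rational(1, 852), k), Mul(519, Pow(k, -1)))) = Mul(8, Add(Mul(519, Pow(k, -1)), Mul(Rational(1, 852), k))) = Add(Mul(4152, Pow(k, -1)), Mul(Rational(2, 213), k)))
Function('d')(o) = Add(Rational(-13, 4), Mul(Rational(7, 4), o)) (Function('d')(o) = Add(-2, Mul(Rational(1, 4), Add(-5, Mul(7, o)))) = Add(-2, Add(Rational(-5, 4), Mul(Rational(7, 4), o))) = Add(Rational(-13, 4), Mul(Rational(7, 4), o)))
Add(Function('d')(Add(Mul(7, 2), 5)), Function('N')(-1281)) = Add(Add(Rational(-13, 4), Mul(Rational(7, 4), Add(Mul(7, 2), 5))), Add(Mul(4152, Pow(-1281, -1)), Mul(Rational(2, 213), -1281))) = Add(Add(Rational(-13, 4), Mul(Rational(7, 4), Add(14, 5))), Add(Mul(4152, Rational(-1, 1281)), Rational(-854, 71))) = Add(Add(Rational(-13, 4), Mul(Rational(7, 4), 19)), Add(Rational(-1384, 427), Rational(-854, 71))) = Add(Add(Rational(-13, 4), Rational(133, 4)), Rational(-462922, 30317)) = Add(30, Rational(-462922, 30317)) = Rational(446588, 30317)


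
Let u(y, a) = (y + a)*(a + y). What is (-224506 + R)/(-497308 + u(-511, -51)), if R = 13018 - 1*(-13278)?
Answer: 33035/30244 ≈ 1.0923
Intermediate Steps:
R = 26296 (R = 13018 + 13278 = 26296)
u(y, a) = (a + y)² (u(y, a) = (a + y)*(a + y) = (a + y)²)
(-224506 + R)/(-497308 + u(-511, -51)) = (-224506 + 26296)/(-497308 + (-51 - 511)²) = -198210/(-497308 + (-562)²) = -198210/(-497308 + 315844) = -198210/(-181464) = -198210*(-1/181464) = 33035/30244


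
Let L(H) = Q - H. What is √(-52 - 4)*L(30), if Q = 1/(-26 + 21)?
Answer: -302*I*√14/5 ≈ -226.0*I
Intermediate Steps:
Q = -⅕ (Q = 1/(-5) = -⅕ ≈ -0.20000)
L(H) = -⅕ - H
√(-52 - 4)*L(30) = √(-52 - 4)*(-⅕ - 1*30) = √(-56)*(-⅕ - 30) = (2*I*√14)*(-151/5) = -302*I*√14/5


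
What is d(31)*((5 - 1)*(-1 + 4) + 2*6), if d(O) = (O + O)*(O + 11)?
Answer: 62496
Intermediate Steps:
d(O) = 2*O*(11 + O) (d(O) = (2*O)*(11 + O) = 2*O*(11 + O))
d(31)*((5 - 1)*(-1 + 4) + 2*6) = (2*31*(11 + 31))*((5 - 1)*(-1 + 4) + 2*6) = (2*31*42)*(4*3 + 12) = 2604*(12 + 12) = 2604*24 = 62496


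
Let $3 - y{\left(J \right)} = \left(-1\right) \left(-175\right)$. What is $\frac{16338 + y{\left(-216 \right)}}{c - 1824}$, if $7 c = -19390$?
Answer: $- \frac{8083}{2297} \approx -3.5189$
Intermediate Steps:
$c = -2770$ ($c = \frac{1}{7} \left(-19390\right) = -2770$)
$y{\left(J \right)} = -172$ ($y{\left(J \right)} = 3 - \left(-1\right) \left(-175\right) = 3 - 175 = -172$)
$\frac{16338 + y{\left(-216 \right)}}{c - 1824} = \frac{16338 - 172}{-2770 - 1824} = \frac{16166}{-4594} = 16166 \left(- \frac{1}{4594}\right) = - \frac{8083}{2297}$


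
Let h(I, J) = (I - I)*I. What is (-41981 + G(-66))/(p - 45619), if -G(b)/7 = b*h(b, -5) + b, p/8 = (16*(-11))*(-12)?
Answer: 41519/28723 ≈ 1.4455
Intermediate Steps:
p = 16896 (p = 8*((16*(-11))*(-12)) = 8*(-176*(-12)) = 8*2112 = 16896)
h(I, J) = 0 (h(I, J) = 0*I = 0)
G(b) = -7*b (G(b) = -7*(b*0 + b) = -7*(0 + b) = -7*b)
(-41981 + G(-66))/(p - 45619) = (-41981 - 7*(-66))/(16896 - 45619) = (-41981 + 462)/(-28723) = -41519*(-1/28723) = 41519/28723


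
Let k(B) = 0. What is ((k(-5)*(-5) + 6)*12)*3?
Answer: 216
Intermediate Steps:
((k(-5)*(-5) + 6)*12)*3 = ((0*(-5) + 6)*12)*3 = ((0 + 6)*12)*3 = (6*12)*3 = 72*3 = 216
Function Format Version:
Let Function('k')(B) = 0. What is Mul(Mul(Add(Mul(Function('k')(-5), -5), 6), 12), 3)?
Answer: 216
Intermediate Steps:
Mul(Mul(Add(Mul(Function('k')(-5), -5), 6), 12), 3) = Mul(Mul(Add(Mul(0, -5), 6), 12), 3) = Mul(Mul(Add(0, 6), 12), 3) = Mul(Mul(6, 12), 3) = Mul(72, 3) = 216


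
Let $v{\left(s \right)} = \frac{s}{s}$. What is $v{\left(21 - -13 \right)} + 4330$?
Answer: $4331$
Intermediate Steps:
$v{\left(s \right)} = 1$
$v{\left(21 - -13 \right)} + 4330 = 1 + 4330 = 4331$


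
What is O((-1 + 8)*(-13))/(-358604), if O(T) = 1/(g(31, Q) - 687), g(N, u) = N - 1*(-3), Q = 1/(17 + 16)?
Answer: 1/234168412 ≈ 4.2704e-9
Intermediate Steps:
Q = 1/33 ≈ 0.030303
g(N, u) = 3 + N (g(N, u) = N + 3 = 3 + N)
O(T) = -1/653 (O(T) = 1/((3 + 31) - 687) = 1/(34 - 687) = 1/(-653) = -1/653)
O((-1 + 8)*(-13))/(-358604) = -1/653/(-358604) = -1/653*(-1/358604) = 1/234168412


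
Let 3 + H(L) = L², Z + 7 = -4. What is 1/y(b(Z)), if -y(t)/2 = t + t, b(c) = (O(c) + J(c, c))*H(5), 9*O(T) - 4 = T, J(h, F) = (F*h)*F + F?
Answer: 9/1063480 ≈ 8.4628e-6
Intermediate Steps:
J(h, F) = F + h*F² (J(h, F) = h*F² + F = F + h*F²)
O(T) = 4/9 + T/9
Z = -11 (Z = -7 - 4 = -11)
H(L) = -3 + L²
b(c) = 88/9 + 22*c/9 + 22*c*(1 + c²) (b(c) = ((4/9 + c/9) + c*(1 + c*c))*(-3 + 5²) = ((4/9 + c/9) + c*(1 + c²))*(-3 + 25) = (4/9 + c/9 + c*(1 + c²))*22 = 88/9 + 22*c/9 + 22*c*(1 + c²))
y(t) = -4*t (y(t) = -2*(t + t) = -4*t)
1/y(b(Z)) = 1/(-4*(88/9 + 22*(-11)³ + (220/9)*(-11))) = 1/(-4*(88/9 + 22*(-1331) - 2420/9)) = 1/(-4*(88/9 - 29282 - 2420/9)) = 1/(-4*(-265870/9)) = 1/(1063480/9) = 9/1063480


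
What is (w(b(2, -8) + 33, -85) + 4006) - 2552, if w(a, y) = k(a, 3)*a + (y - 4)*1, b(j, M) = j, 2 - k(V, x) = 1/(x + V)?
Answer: 54495/38 ≈ 1434.1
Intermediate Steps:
k(V, x) = 2 - 1/(V + x) (k(V, x) = 2 - 1/(x + V) = 2 - 1/(V + x))
w(a, y) = -4 + y + a*(5 + 2*a)/(3 + a) (w(a, y) = ((-1 + 2*a + 2*3)/(a + 3))*a + (y - 4)*1 = ((-1 + 2*a + 6)/(3 + a))*a + (-4 + y)*1 = ((5 + 2*a)/(3 + a))*a + (-4 + y) = a*(5 + 2*a)/(3 + a) + (-4 + y) = -4 + y + a*(5 + 2*a)/(3 + a))
(w(b(2, -8) + 33, -85) + 4006) - 2552 = (((2 + 33)*(5 + 2*(2 + 33)) + (-4 - 85)*(3 + (2 + 33)))/(3 + (2 + 33)) + 4006) - 2552 = ((35*(5 + 2*35) - 89*(3 + 35))/(3 + 35) + 4006) - 2552 = ((35*(5 + 70) - 89*38)/38 + 4006) - 2552 = ((35*75 - 3382)/38 + 4006) - 2552 = ((2625 - 3382)/38 + 4006) - 2552 = ((1/38)*(-757) + 4006) - 2552 = (-757/38 + 4006) - 2552 = 151471/38 - 2552 = 54495/38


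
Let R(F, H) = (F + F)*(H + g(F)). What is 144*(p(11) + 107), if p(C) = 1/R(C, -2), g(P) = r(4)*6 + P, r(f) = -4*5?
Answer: 6271032/407 ≈ 15408.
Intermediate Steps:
r(f) = -20
g(P) = -120 + P (g(P) = -20*6 + P = -120 + P)
R(F, H) = 2*F*(-120 + F + H) (R(F, H) = (F + F)*(H + (-120 + F)) = (2*F)*(-120 + F + H) = 2*F*(-120 + F + H))
p(C) = 1/(2*C*(-122 + C)) (p(C) = 1/(2*C*(-120 + C - 2)) = 1/(2*C*(-122 + C)))
144*(p(11) + 107) = 144*((½)/(11*(-122 + 11)) + 107) = 144*((½)*(1/11)/(-111) + 107) = 144*((½)*(1/11)*(-1/111) + 107) = 144*(-1/2442 + 107) = 144*(261293/2442) = 6271032/407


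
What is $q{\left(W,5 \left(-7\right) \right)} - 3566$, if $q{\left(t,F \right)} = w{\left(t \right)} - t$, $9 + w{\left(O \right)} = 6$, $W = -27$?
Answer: $-3542$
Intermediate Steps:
$w{\left(O \right)} = -3$ ($w{\left(O \right)} = -9 + 6 = -3$)
$q{\left(t,F \right)} = -3 - t$
$q{\left(W,5 \left(-7\right) \right)} - 3566 = \left(-3 - -27\right) - 3566 = \left(-3 + 27\right) - 3566 = 24 - 3566 = -3542$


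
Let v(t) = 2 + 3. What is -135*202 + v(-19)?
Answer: -27265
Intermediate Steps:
v(t) = 5
-135*202 + v(-19) = -135*202 + 5 = -27270 + 5 = -27265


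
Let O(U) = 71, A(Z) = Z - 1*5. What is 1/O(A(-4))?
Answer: 1/71 ≈ 0.014085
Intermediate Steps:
A(Z) = -5 + Z (A(Z) = Z - 5 = -5 + Z)
1/O(A(-4)) = 1/71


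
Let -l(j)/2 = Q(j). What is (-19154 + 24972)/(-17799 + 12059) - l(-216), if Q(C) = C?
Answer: -1242749/2870 ≈ -433.01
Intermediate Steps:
l(j) = -2*j
(-19154 + 24972)/(-17799 + 12059) - l(-216) = (-19154 + 24972)/(-17799 + 12059) - (-2)*(-216) = 5818/(-5740) - 1*432 = 5818*(-1/5740) - 432 = -2909/2870 - 432 = -1242749/2870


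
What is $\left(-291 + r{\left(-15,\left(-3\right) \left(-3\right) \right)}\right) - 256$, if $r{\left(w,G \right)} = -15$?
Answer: $-562$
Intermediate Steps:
$\left(-291 + r{\left(-15,\left(-3\right) \left(-3\right) \right)}\right) - 256 = \left(-291 - 15\right) - 256 = -306 - 256 = -562$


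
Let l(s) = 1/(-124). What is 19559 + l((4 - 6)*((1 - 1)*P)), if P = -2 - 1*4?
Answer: 2425315/124 ≈ 19559.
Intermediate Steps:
P = -6 (P = -2 - 4 = -6)
l(s) = -1/124
19559 + l((4 - 6)*((1 - 1)*P)) = 19559 - 1/124 = 2425315/124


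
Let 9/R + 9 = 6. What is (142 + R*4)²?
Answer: 16900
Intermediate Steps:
R = -3 (R = 9/(-9 + 6) = 9/(-3) = 9*(-⅓) = -3)
(142 + R*4)² = (142 - 3*4)² = (142 - 12)² = 130² = 16900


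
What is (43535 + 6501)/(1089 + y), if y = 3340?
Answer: 50036/4429 ≈ 11.297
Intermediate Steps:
(43535 + 6501)/(1089 + y) = (43535 + 6501)/(1089 + 3340) = 50036/4429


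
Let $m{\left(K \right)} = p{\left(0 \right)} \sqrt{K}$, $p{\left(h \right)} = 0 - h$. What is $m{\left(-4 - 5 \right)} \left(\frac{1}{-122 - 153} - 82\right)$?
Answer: $0$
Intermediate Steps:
$p{\left(h \right)} = - h$
$m{\left(K \right)} = 0$ ($m{\left(K \right)} = \left(-1\right) 0 \sqrt{K} = 0 \sqrt{K} = 0$)
$m{\left(-4 - 5 \right)} \left(\frac{1}{-122 - 153} - 82\right) = 0 \left(\frac{1}{-122 - 153} - 82\right) = 0 \left(\frac{1}{-275} - 82\right) = 0 \left(- \frac{1}{275} - 82\right) = 0 \left(- \frac{22551}{275}\right) = 0$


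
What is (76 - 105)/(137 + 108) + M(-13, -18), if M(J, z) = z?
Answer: -4439/245 ≈ -18.118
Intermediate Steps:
(76 - 105)/(137 + 108) + M(-13, -18) = (76 - 105)/(137 + 108) - 18 = -29/245 - 18 = -4439/245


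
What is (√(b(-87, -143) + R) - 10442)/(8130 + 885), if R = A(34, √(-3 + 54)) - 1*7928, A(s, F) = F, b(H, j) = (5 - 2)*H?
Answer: -10442/9015 + I*√(8189 - √51)/9015 ≈ -1.1583 + 0.010034*I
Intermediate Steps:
b(H, j) = 3*H
R = -7928 + √51 (R = √(-3 + 54) - 1*7928 = √51 - 7928 = -7928 + √51 ≈ -7920.9)
(√(b(-87, -143) + R) - 10442)/(8130 + 885) = (√(3*(-87) + (-7928 + √51)) - 10442)/(8130 + 885) = (√(-261 + (-7928 + √51)) - 10442)/9015 = (√(-8189 + √51) - 10442)*(1/9015) = (-10442 + √(-8189 + √51))*(1/9015) = -10442/9015 + √(-8189 + √51)/9015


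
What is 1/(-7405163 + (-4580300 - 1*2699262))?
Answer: -1/14684725 ≈ -6.8098e-8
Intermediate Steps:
1/(-7405163 + (-4580300 - 1*2699262)) = 1/(-7405163 + (-4580300 - 2699262)) = 1/(-7405163 - 7279562) = 1/(-14684725) = -1/14684725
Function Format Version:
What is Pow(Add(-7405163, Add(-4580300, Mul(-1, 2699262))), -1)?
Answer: Rational(-1, 14684725) ≈ -6.8098e-8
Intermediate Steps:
Pow(Add(-7405163, Add(-4580300, Mul(-1, 2699262))), -1) = Pow(Add(-7405163, Add(-4580300, -2699262)), -1) = Pow(Add(-7405163, -7279562), -1) = Pow(-14684725, -1) = Rational(-1, 14684725)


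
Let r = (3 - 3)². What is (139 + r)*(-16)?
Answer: -2224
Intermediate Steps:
r = 0 (r = 0² = 0)
(139 + r)*(-16) = (139 + 0)*(-16) = 139*(-16) = -2224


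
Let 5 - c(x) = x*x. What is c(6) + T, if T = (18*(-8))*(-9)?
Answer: 1265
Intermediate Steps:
c(x) = 5 - x² (c(x) = 5 - x*x = 5 - x²)
T = 1296 (T = -144*(-9) = 1296)
c(6) + T = (5 - 1*6²) + 1296 = (5 - 1*36) + 1296 = (5 - 36) + 1296 = -31 + 1296 = 1265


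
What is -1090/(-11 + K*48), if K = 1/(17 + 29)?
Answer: 25070/229 ≈ 109.48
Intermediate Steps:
K = 1/46 ≈ 0.021739
-1090/(-11 + K*48) = -1090/(-11 + (1/46)*48) = -1090/(-11 + 24/23) = -1090/(-229/23) = -1090*(-23/229) = 25070/229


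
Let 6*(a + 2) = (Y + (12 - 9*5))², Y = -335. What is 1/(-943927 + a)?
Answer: -3/2764075 ≈ -1.0854e-6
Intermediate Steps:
a = 67706/3 (a = -2 + (-335 + (12 - 9*5))²/6 = -2 + (-335 + (12 - 45))²/6 = -2 + (-335 - 33)²/6 = -2 + (⅙)*(-368)² = -2 + (⅙)*135424 = -2 + 67712/3 = 67706/3 ≈ 22569.)
1/(-943927 + a) = 1/(-943927 + 67706/3) = 1/(-2764075/3) = -3/2764075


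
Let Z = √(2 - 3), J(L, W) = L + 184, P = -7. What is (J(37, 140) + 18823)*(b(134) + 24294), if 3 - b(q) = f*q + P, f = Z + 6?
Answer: 447534000 - 2551896*I ≈ 4.4753e+8 - 2.5519e+6*I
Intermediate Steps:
J(L, W) = 184 + L
Z = I (Z = √(-1) = I ≈ 1.0*I)
f = 6 + I (f = I + 6 = 6 + I ≈ 6.0 + 1.0*I)
b(q) = 10 - q*(6 + I) (b(q) = 3 - ((6 + I)*q - 7) = 3 - (q*(6 + I) - 7) = 3 - (-7 + q*(6 + I)) = 3 + (7 - q*(6 + I)) = 10 - q*(6 + I))
(J(37, 140) + 18823)*(b(134) + 24294) = ((184 + 37) + 18823)*((10 - 1*134*(6 + I)) + 24294) = (221 + 18823)*((10 + (-804 - 134*I)) + 24294) = 19044*((-794 - 134*I) + 24294) = 19044*(23500 - 134*I) = 447534000 - 2551896*I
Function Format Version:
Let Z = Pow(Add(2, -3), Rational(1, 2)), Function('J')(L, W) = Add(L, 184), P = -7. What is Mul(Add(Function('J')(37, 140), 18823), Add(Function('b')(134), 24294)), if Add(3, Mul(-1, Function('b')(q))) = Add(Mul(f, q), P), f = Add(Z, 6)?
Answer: Add(447534000, Mul(-2551896, I)) ≈ Add(4.4753e+8, Mul(-2.5519e+6, I))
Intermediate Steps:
Function('J')(L, W) = Add(184, L)
Z = I (Z = Pow(-1, Rational(1, 2)) = I ≈ Mul(1.0000, I))
f = Add(6, I) (f = Add(I, 6) = Add(6, I) ≈ Add(6.0000, Mul(1.0000, I)))
Function('b')(q) = Add(10, Mul(-1, q, Add(6, I))) (Function('b')(q) = Add(3, Mul(-1, Add(Mul(Add(6, I), q), -7))) = Add(3, Mul(-1, Add(Mul(q, Add(6, I)), -7))) = Add(3, Mul(-1, Add(-7, Mul(q, Add(6, I))))) = Add(3, Add(7, Mul(-1, q, Add(6, I)))) = Add(10, Mul(-1, q, Add(6, I))))
Mul(Add(Function('J')(37, 140), 18823), Add(Function('b')(134), 24294)) = Mul(Add(Add(184, 37), 18823), Add(Add(10, Mul(-1, 134, Add(6, I))), 24294)) = Mul(Add(221, 18823), Add(Add(10, Add(-804, Mul(-134, I))), 24294)) = Mul(19044, Add(Add(-794, Mul(-134, I)), 24294)) = Mul(19044, Add(23500, Mul(-134, I))) = Add(447534000, Mul(-2551896, I))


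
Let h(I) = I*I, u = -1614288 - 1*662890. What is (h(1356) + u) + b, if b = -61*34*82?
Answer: -608510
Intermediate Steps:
u = -2277178 (u = -1614288 - 662890 = -2277178)
h(I) = I**2
b = -170068 (b = -2074*82 = -170068)
(h(1356) + u) + b = (1356**2 - 2277178) - 170068 = (1838736 - 2277178) - 170068 = -438442 - 170068 = -608510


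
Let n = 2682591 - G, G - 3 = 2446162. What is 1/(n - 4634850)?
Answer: -1/4398424 ≈ -2.2735e-7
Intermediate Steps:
G = 2446165 (G = 3 + 2446162 = 2446165)
n = 236426 (n = 2682591 - 1*2446165 = 2682591 - 2446165 = 236426)
1/(n - 4634850) = 1/(236426 - 4634850) = 1/(-4398424) = -1/4398424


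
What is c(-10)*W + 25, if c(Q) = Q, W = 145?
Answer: -1425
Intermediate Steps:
c(-10)*W + 25 = -10*145 + 25 = -1450 + 25 = -1425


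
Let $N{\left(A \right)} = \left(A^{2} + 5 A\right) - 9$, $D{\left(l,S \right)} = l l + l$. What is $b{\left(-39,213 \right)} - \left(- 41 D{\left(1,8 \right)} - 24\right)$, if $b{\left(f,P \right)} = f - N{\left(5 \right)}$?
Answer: $26$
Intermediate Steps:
$D{\left(l,S \right)} = l + l^{2}$ ($D{\left(l,S \right)} = l^{2} + l = l + l^{2}$)
$N{\left(A \right)} = -9 + A^{2} + 5 A$
$b{\left(f,P \right)} = -41 + f$ ($b{\left(f,P \right)} = f - \left(-9 + 5^{2} + 5 \cdot 5\right) = f - \left(-9 + 25 + 25\right) = f - 41 = -41 + f$)
$b{\left(-39,213 \right)} - \left(- 41 D{\left(1,8 \right)} - 24\right) = \left(-41 - 39\right) - \left(- 41 \cdot 1 \left(1 + 1\right) - 24\right) = -80 - \left(- 41 \cdot 1 \cdot 2 - 24\right) = -80 - \left(\left(-41\right) 2 - 24\right) = -80 - \left(-82 - 24\right) = -80 - -106 = -80 + 106 = 26$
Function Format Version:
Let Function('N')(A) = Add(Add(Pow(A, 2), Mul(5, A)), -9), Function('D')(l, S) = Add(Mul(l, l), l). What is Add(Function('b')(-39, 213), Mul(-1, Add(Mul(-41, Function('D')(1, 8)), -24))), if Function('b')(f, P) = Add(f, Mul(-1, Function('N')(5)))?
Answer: 26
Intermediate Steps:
Function('D')(l, S) = Add(l, Pow(l, 2)) (Function('D')(l, S) = Add(Pow(l, 2), l) = Add(l, Pow(l, 2)))
Function('N')(A) = Add(-9, Pow(A, 2), Mul(5, A))
Function('b')(f, P) = Add(-41, f) (Function('b')(f, P) = Add(f, Mul(-1, Add(-9, Pow(5, 2), Mul(5, 5)))) = Add(f, Mul(-1, Add(-9, 25, 25))) = Add(f, Mul(-1, 41)) = Add(f, -41) = Add(-41, f))
Add(Function('b')(-39, 213), Mul(-1, Add(Mul(-41, Function('D')(1, 8)), -24))) = Add(Add(-41, -39), Mul(-1, Add(Mul(-41, Mul(1, Add(1, 1))), -24))) = Add(-80, Mul(-1, Add(Mul(-41, Mul(1, 2)), -24))) = Add(-80, Mul(-1, Add(Mul(-41, 2), -24))) = Add(-80, Mul(-1, Add(-82, -24))) = Add(-80, Mul(-1, -106)) = Add(-80, 106) = 26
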